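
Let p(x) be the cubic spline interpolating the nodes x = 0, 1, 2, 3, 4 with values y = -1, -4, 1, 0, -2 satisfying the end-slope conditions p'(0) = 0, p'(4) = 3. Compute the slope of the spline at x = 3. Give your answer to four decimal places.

Put m_i = p'' at the i-th knot. Here h = (1, 1, 1, 1) and Δ = (-3, 5, -1, -2), so the interior equations h_(i-1)·m_(i-1) + 2(h_(i-1)+h_i)·m_i + h_i·m_(i+1) = 6(Δ_i − Δ_(i-1)) read
  1·m_0 + 4·m_1 + 1·m_2 = 6(Δ_1 - Δ_0) = 48
  1·m_1 + 4·m_2 + 1·m_3 = 6(Δ_2 - Δ_1) = -36
  1·m_2 + 4·m_3 + 1·m_4 = 6(Δ_3 - Δ_2) = -6
Clamped end conditions give two more equations: 2h_0·m_0 + h_0·m_1 = 6(Δ_0 - p'(0)) = -18 and h_3·m_3 + 2h_3·m_4 = 6(p'(4) - Δ_3) = 30.
Solving the tridiagonal system: m_0 = -267/14, m_1 = 141/7, m_2 = -27/2, m_3 = -15/7, m_4 = 225/14.
On [3, 4], p'(x) = b_3 + 2c_3·(x - 3) + 3d_3·(x - 3)² with b_3 = Δ_3 - h_3(2m_3 + m_4)/6 = -111/28, c_3 = m_3/2 = -15/14, d_3 = (m_4 - m_3)/(6h_3) = 85/28. So p'(3) = -111/28.

-3.9643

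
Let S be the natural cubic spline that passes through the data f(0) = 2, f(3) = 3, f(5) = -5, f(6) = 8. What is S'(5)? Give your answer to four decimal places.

Let m_i = S''(x_i). Step sizes h_i = 3, 2, 1; slopes of the chords Δ_i = (y_(i+1) - y_i)/h_i = 1/3, -4, 13.
  3·m_0 + 10·m_1 + 2·m_2 = 6(Δ_1 - Δ_0) = -26
  2·m_1 + 6·m_2 + 1·m_3 = 6(Δ_2 - Δ_1) = 102
Natural end conditions: m_0 = m_3 = 0.
Solving: m_0 = 0, m_1 = -45/7, m_2 = 134/7, m_3 = 0.
On [5, 6], S'(t) = b_2 + 2c_2·(t - 5) + 3d_2·(t - 5)² with b_2 = Δ_2 - h_2(2m_2 + m_3)/6 = 139/21, c_2 = m_2/2 = 67/7, d_2 = (m_3 - m_2)/(6h_2) = -67/21. So S'(5) = 139/21.

6.6190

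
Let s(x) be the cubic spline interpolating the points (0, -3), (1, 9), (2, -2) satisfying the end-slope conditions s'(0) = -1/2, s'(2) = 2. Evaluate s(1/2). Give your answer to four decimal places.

2.8906

Put M_i = s'' at the i-th knot. Here h = (1, 1) and Δ = (12, -11), so the interior equations h_(i-1)·M_(i-1) + 2(h_(i-1)+h_i)·M_i + h_i·M_(i+1) = 6(Δ_i − Δ_(i-1)) read
  1·M_0 + 4·M_1 + 1·M_2 = 6(Δ_1 - Δ_0) = -138
Clamped end conditions give two more equations: 2h_0·M_0 + h_0·M_1 = 6(Δ_0 - s'(0)) = 75 and h_1·M_1 + 2h_1·M_2 = 6(s'(2) - Δ_1) = 78.
Solving: M_0 = 293/4, M_1 = -143/2, M_2 = 299/4.
On [0, 1], s(x) = -3 - 1/2·x + 293/8·x² - 193/8·x³.
With x = 1/2: s(1/2) = 185/64.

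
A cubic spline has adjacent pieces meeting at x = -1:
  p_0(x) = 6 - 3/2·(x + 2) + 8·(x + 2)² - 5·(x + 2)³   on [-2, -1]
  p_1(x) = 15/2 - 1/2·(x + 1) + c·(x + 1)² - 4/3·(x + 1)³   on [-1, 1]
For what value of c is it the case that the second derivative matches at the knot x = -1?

p_0''(x) = 16 - 30·(x + 2), so p_0''(-1) = -14. On the right, p_1''(-1) = 2c, so c = -7.

-7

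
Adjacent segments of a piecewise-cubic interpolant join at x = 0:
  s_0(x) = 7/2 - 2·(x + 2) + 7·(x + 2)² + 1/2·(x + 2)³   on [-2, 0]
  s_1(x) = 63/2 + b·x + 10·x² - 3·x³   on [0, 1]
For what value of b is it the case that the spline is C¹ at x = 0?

32

s_0'(x) = -2 + 14·(x + 2) + 3/2·(x + 2)², so s_0'(0) = 32. On the right, s_1'(0) = b, so b = 32.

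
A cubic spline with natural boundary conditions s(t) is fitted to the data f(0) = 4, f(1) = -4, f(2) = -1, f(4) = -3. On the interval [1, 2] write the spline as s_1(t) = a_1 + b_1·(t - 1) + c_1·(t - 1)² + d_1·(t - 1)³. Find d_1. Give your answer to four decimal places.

-4.2174

Put M_i = s'' at the i-th knot. Here h = (1, 1, 2) and Δ = (-8, 3, -1), so the interior equations h_(i-1)·M_(i-1) + 2(h_(i-1)+h_i)·M_i + h_i·M_(i+1) = 6(Δ_i − Δ_(i-1)) read
  1·M_0 + 4·M_1 + 1·M_2 = 6(Δ_1 - Δ_0) = 66
  1·M_1 + 6·M_2 + 2·M_3 = 6(Δ_2 - Δ_1) = -24
Natural end conditions: M_0 = M_3 = 0.
Forward elimination and back-substitution give M_0 = 0, M_1 = 420/23, M_2 = -162/23, M_3 = 0.
On [1, 2], with s_1(t) = a_1 + b_1·(t - 1) + c_1·(t - 1)² + d_1·(t - 1)³: c_1 = M_1/2 = 210/23, d_1 = (M_2 - M_1)/(6h_1) = -97/23, b_1 = Δ_1 - h_1(2M_1 + M_2)/6 = -44/23.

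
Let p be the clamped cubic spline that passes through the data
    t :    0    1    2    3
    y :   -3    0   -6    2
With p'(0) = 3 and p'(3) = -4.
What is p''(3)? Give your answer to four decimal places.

Write σ_i for p''(x_i). With h_i = 1, 1, 1 and divided differences Δ_i = 3, -6, 8, the continuity of p' gives the tridiagonal system
  1·σ_0 + 4·σ_1 + 1·σ_2 = 6(Δ_1 - Δ_0) = -54
  1·σ_1 + 4·σ_2 + 1·σ_3 = 6(Δ_2 - Δ_1) = 84
Clamped end conditions give two more equations: 2h_0·σ_0 + h_0·σ_1 = 6(Δ_0 - p'(0)) = 0 and h_2·σ_2 + 2h_2·σ_3 = 6(p'(3) - Δ_2) = -72.
Solving the tridiagonal system: σ_0 = 206/15, σ_1 = -412/15, σ_2 = 632/15, σ_3 = -856/15.

-57.0667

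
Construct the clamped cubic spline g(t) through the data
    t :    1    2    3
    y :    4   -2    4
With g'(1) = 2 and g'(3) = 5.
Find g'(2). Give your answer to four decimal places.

-1.7500

Put m_i = g'' at the i-th knot. Here h = (1, 1) and Δ = (-6, 6), so the interior equations h_(i-1)·m_(i-1) + 2(h_(i-1)+h_i)·m_i + h_i·m_(i+1) = 6(Δ_i − Δ_(i-1)) read
  1·m_0 + 4·m_1 + 1·m_2 = 6(Δ_1 - Δ_0) = 72
Clamped end conditions give two more equations: 2h_0·m_0 + h_0·m_1 = 6(Δ_0 - g'(1)) = -48 and h_1·m_1 + 2h_1·m_2 = 6(g'(3) - Δ_1) = -6.
Forward elimination and back-substitution give m_0 = -81/2, m_1 = 33, m_2 = -39/2.
On [2, 3], g'(t) = b_1 + 2c_1·(t - 2) + 3d_1·(t - 2)² with b_1 = Δ_1 - h_1(2m_1 + m_2)/6 = -7/4, c_1 = m_1/2 = 33/2, d_1 = (m_2 - m_1)/(6h_1) = -35/4. So g'(2) = -7/4.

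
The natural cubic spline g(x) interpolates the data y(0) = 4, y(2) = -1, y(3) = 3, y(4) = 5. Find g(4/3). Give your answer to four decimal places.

With M_i denoting the second derivative at x_i, h_i = 2, 1, 1, and Δ_i = (y_(i+1) − y_i)/h_i = -5/2, 4, 2:
  2·M_0 + 6·M_1 + 1·M_2 = 6(Δ_1 - Δ_0) = 39
  1·M_1 + 4·M_2 + 1·M_3 = 6(Δ_2 - Δ_1) = -12
Natural end conditions: M_0 = M_3 = 0.
Solving the tridiagonal system: M_0 = 0, M_1 = 168/23, M_2 = -111/23, M_3 = 0.
On [0, 2], g(x) = 4 - 227/46·x + 0·x² + 14/23·x³.
With x = 4/3: g(4/3) = -706/621.

-1.1369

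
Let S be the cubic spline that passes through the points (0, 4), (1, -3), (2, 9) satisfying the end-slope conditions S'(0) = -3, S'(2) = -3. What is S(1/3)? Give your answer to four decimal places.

1.3519

Write m_i for S''(x_i). With h_i = 1, 1 and divided differences Δ_i = -7, 12, the continuity of S' gives the tridiagonal system
  1·m_0 + 4·m_1 + 1·m_2 = 6(Δ_1 - Δ_0) = 114
Clamped end conditions give two more equations: 2h_0·m_0 + h_0·m_1 = 6(Δ_0 - S'(0)) = -24 and h_1·m_1 + 2h_1·m_2 = 6(S'(2) - Δ_1) = -90.
Forward elimination and back-substitution give m_0 = -81/2, m_1 = 57, m_2 = -147/2.
On [0, 1], S(x) = 4 - 3·x - 81/4·x² + 65/4·x³.
With x = 1/3: S(1/3) = 73/54.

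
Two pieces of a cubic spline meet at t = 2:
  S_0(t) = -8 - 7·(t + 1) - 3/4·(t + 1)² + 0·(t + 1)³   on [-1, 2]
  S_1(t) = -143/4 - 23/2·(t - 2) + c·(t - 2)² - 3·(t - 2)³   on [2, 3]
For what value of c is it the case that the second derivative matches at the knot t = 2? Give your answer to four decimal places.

-0.7500

S_0''(t) = -3/2 + 0·(t + 1), so S_0''(2) = -3/2. On the right, S_1''(2) = 2c, so c = -3/4.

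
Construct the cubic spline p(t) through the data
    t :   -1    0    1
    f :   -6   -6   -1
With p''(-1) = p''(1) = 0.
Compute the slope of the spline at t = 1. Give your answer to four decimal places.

With m_i denoting the second derivative at x_i, h_i = 1, 1, and Δ_i = (y_(i+1) − y_i)/h_i = 0, 5:
  1·m_0 + 4·m_1 + 1·m_2 = 6(Δ_1 - Δ_0) = 30
Natural end conditions: m_0 = m_2 = 0.
Forward elimination and back-substitution give m_0 = 0, m_1 = 15/2, m_2 = 0.
On [0, 1], p'(t) = b_1 + 2c_1·t + 3d_1·t² with b_1 = Δ_1 - h_1(2m_1 + m_2)/6 = 5/2, c_1 = m_1/2 = 15/4, d_1 = (m_2 - m_1)/(6h_1) = -5/4. So p'(1) = 25/4.

6.2500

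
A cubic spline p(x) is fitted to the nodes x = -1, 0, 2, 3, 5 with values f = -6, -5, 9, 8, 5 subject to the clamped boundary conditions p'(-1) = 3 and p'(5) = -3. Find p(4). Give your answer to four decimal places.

6.7117

Put M_i = p'' at the i-th knot. Here h = (1, 2, 1, 2) and Δ = (1, 7, -1, -3/2), so the interior equations h_(i-1)·M_(i-1) + 2(h_(i-1)+h_i)·M_i + h_i·M_(i+1) = 6(Δ_i − Δ_(i-1)) read
  1·M_0 + 6·M_1 + 2·M_2 = 6(Δ_1 - Δ_0) = 36
  2·M_1 + 6·M_2 + 1·M_3 = 6(Δ_2 - Δ_1) = -48
  1·M_2 + 6·M_3 + 2·M_4 = 6(Δ_3 - Δ_2) = -3
Clamped end conditions give two more equations: 2h_0·M_0 + h_0·M_1 = 6(Δ_0 - p'(-1)) = -12 and h_3·M_3 + 2h_3·M_4 = 6(p'(5) - Δ_3) = -9.
Solving: M_0 = -375/31, M_1 = 378/31, M_2 = -777/62, M_3 = 87/31, M_4 = -453/124.
On [3, 5], p(x) = 8 - 267/124·(x - 3) + 87/62·(x - 3)² - 267/496·(x - 3)³.
With (x - 3) = 1: p(4) = 3329/496.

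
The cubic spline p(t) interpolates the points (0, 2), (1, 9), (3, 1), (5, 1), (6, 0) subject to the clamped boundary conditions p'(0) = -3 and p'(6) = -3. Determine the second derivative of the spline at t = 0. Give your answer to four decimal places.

With m_i denoting the second derivative at x_i, h_i = 1, 2, 2, 1, and Δ_i = (y_(i+1) − y_i)/h_i = 7, -4, 0, -1:
  1·m_0 + 6·m_1 + 2·m_2 = 6(Δ_1 - Δ_0) = -66
  2·m_1 + 8·m_2 + 2·m_3 = 6(Δ_2 - Δ_1) = 24
  2·m_2 + 6·m_3 + 1·m_4 = 6(Δ_3 - Δ_2) = -6
Clamped end conditions give two more equations: 2h_0·m_0 + h_0·m_1 = 6(Δ_0 - p'(0)) = 60 and h_3·m_3 + 2h_3·m_4 = 6(p'(6) - Δ_3) = -12.
Solving the tridiagonal system: m_0 = 444/11, m_1 = -228/11, m_2 = 9, m_3 = -36/11, m_4 = -48/11.

40.3636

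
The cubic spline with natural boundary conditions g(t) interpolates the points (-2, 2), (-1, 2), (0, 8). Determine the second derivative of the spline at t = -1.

9

With σ_i denoting the second derivative at x_i, h_i = 1, 1, and Δ_i = (y_(i+1) − y_i)/h_i = 0, 6:
  1·σ_0 + 4·σ_1 + 1·σ_2 = 6(Δ_1 - Δ_0) = 36
Natural end conditions: σ_0 = σ_2 = 0.
Solving: σ_0 = 0, σ_1 = 9, σ_2 = 0.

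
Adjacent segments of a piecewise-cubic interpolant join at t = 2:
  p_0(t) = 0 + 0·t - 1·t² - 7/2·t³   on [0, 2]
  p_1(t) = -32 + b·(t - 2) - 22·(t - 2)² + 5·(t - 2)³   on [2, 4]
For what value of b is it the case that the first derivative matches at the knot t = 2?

-46

p_0'(t) = 0 - 2·t - 21/2·t², so p_0'(2) = -46. On the right, p_1'(2) = b, so b = -46.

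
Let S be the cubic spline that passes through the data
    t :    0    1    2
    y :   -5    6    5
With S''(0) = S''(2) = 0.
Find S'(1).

With m_i denoting the second derivative at x_i, h_i = 1, 1, and Δ_i = (y_(i+1) − y_i)/h_i = 11, -1:
  1·m_0 + 4·m_1 + 1·m_2 = 6(Δ_1 - Δ_0) = -72
Natural end conditions: m_0 = m_2 = 0.
Solving: m_0 = 0, m_1 = -18, m_2 = 0.
On [1, 2], S'(t) = b_1 + 2c_1·(t - 1) + 3d_1·(t - 1)² with b_1 = Δ_1 - h_1(2m_1 + m_2)/6 = 5, c_1 = m_1/2 = -9, d_1 = (m_2 - m_1)/(6h_1) = 3. So S'(1) = 5.

5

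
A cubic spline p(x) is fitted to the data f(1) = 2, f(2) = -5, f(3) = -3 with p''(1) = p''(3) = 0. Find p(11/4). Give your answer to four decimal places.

With M_i denoting the second derivative at x_i, h_i = 1, 1, and Δ_i = (y_(i+1) − y_i)/h_i = -7, 2:
  1·M_0 + 4·M_1 + 1·M_2 = 6(Δ_1 - Δ_0) = 54
Natural end conditions: M_0 = M_2 = 0.
Solving the tridiagonal system: M_0 = 0, M_1 = 27/2, M_2 = 0.
On [2, 3], p(x) = -5 - 5/2·(x - 2) + 27/4·(x - 2)² - 9/4·(x - 2)³.
With (x - 2) = 3/4: p(11/4) = -1031/256.

-4.0273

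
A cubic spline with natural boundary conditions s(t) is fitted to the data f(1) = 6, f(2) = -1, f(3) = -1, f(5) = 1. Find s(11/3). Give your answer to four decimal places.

Let σ_i = s''(x_i). Step sizes h_i = 1, 1, 2; slopes of the chords Δ_i = (y_(i+1) - y_i)/h_i = -7, 0, 1.
  1·σ_0 + 4·σ_1 + 1·σ_2 = 6(Δ_1 - Δ_0) = 42
  1·σ_1 + 6·σ_2 + 2·σ_3 = 6(Δ_2 - Δ_1) = 6
Natural end conditions: σ_0 = σ_3 = 0.
Forward elimination and back-substitution give σ_0 = 0, σ_1 = 246/23, σ_2 = -18/23, σ_3 = 0.
On [3, 5], s(t) = -1 + 35/23·(t - 3) - 9/23·(t - 3)² + 3/46·(t - 3)³.
With (t - 3) = 2/3: s(11/3) = -29/207.

-0.1401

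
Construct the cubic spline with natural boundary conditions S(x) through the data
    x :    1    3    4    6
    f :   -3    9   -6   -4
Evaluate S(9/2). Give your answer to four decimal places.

Write M_i for S''(x_i). With h_i = 2, 1, 2 and divided differences Δ_i = 6, -15, 1, the continuity of S' gives the tridiagonal system
  2·M_0 + 6·M_1 + 1·M_2 = 6(Δ_1 - Δ_0) = -126
  1·M_1 + 6·M_2 + 2·M_3 = 6(Δ_2 - Δ_1) = 96
Natural end conditions: M_0 = M_3 = 0.
Forward elimination and back-substitution give M_0 = 0, M_1 = -852/35, M_2 = 702/35, M_3 = 0.
On [4, 6], S(x) = -6 - 433/35·(x - 4) + 351/35·(x - 4)² - 117/70·(x - 4)³.
With (x - 4) = 1/2: S(9/2) = -791/80.

-9.8875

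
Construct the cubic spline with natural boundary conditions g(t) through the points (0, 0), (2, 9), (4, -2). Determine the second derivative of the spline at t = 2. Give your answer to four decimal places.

Let M_i = g''(x_i). Step sizes h_i = 2, 2; slopes of the chords Δ_i = (y_(i+1) - y_i)/h_i = 9/2, -11/2.
  2·M_0 + 8·M_1 + 2·M_2 = 6(Δ_1 - Δ_0) = -60
Natural end conditions: M_0 = M_2 = 0.
Forward elimination and back-substitution give M_0 = 0, M_1 = -15/2, M_2 = 0.

-7.5000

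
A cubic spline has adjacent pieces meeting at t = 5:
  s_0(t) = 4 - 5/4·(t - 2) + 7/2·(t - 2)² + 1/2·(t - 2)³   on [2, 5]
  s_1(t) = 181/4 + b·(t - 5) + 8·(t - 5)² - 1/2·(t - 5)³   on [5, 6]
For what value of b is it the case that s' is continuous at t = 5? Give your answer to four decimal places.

s_0'(t) = -5/4 + 7·(t - 2) + 3/2·(t - 2)², so s_0'(5) = 133/4. On the right, s_1'(5) = b, so b = 133/4.

33.2500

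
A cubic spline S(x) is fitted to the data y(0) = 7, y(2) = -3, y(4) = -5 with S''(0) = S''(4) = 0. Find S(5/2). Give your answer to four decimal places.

-4.1563

Put σ_i = S'' at the i-th knot. Here h = (2, 2) and Δ = (-5, -1), so the interior equations h_(i-1)·σ_(i-1) + 2(h_(i-1)+h_i)·σ_i + h_i·σ_(i+1) = 6(Δ_i − Δ_(i-1)) read
  2·σ_0 + 8·σ_1 + 2·σ_2 = 6(Δ_1 - Δ_0) = 24
Natural end conditions: σ_0 = σ_2 = 0.
Hence σ_0 = 0, σ_1 = 3, σ_2 = 0.
On [2, 4], S(x) = -3 - 3·(x - 2) + 3/2·(x - 2)² - 1/4·(x - 2)³.
With (x - 2) = 1/2: S(5/2) = -133/32.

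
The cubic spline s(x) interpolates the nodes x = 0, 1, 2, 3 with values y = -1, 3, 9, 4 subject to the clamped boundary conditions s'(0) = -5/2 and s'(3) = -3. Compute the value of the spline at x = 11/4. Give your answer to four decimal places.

Let m_i = s''(x_i). Step sizes h_i = 1, 1, 1; slopes of the chords Δ_i = (y_(i+1) - y_i)/h_i = 4, 6, -5.
  1·m_0 + 4·m_1 + 1·m_2 = 6(Δ_1 - Δ_0) = 12
  1·m_1 + 4·m_2 + 1·m_3 = 6(Δ_2 - Δ_1) = -66
Clamped end conditions give two more equations: 2h_0·m_0 + h_0·m_1 = 6(Δ_0 - s'(0)) = 39 and h_2·m_2 + 2h_2·m_3 = 6(s'(3) - Δ_2) = 12.
Solving the tridiagonal system: m_0 = 262/15, m_1 = 61/15, m_2 = -326/15, m_3 = 253/15.
On [2, 3], s(x) = 9 - 17/30·(x - 2) - 163/15·(x - 2)² + 193/30·(x - 2)³.
With (x - 2) = 3/4: s(11/4) = 3313/640.

5.1766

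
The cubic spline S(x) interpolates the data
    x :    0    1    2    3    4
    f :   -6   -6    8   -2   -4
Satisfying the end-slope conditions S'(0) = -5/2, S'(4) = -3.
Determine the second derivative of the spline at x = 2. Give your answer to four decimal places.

-52.6250

Put σ_i = S'' at the i-th knot. Here h = (1, 1, 1, 1) and Δ = (0, 14, -10, -2), so the interior equations h_(i-1)·σ_(i-1) + 2(h_(i-1)+h_i)·σ_i + h_i·σ_(i+1) = 6(Δ_i − Δ_(i-1)) read
  1·σ_0 + 4·σ_1 + 1·σ_2 = 6(Δ_1 - Δ_0) = 84
  1·σ_1 + 4·σ_2 + 1·σ_3 = 6(Δ_2 - Δ_1) = -144
  1·σ_2 + 4·σ_3 + 1·σ_4 = 6(Δ_3 - Δ_2) = 48
Clamped end conditions give two more equations: 2h_0·σ_0 + h_0·σ_1 = 6(Δ_0 - S'(0)) = 15 and h_3·σ_3 + 2h_3·σ_4 = 6(S'(4) - Δ_3) = -6.
Forward elimination and back-substitution give σ_0 = -613/56, σ_1 = 1033/28, σ_2 = -421/8, σ_3 = 829/28, σ_4 = -997/56.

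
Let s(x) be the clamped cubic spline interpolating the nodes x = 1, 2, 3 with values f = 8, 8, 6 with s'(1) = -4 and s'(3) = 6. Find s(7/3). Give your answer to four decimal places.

With M_i denoting the second derivative at x_i, h_i = 1, 1, and Δ_i = (y_(i+1) − y_i)/h_i = 0, -2:
  1·M_0 + 4·M_1 + 1·M_2 = 6(Δ_1 - Δ_0) = -12
Clamped end conditions give two more equations: 2h_0·M_0 + h_0·M_1 = 6(Δ_0 - s'(1)) = 24 and h_1·M_1 + 2h_1·M_2 = 6(s'(3) - Δ_1) = 48.
Solving the tridiagonal system: M_0 = 20, M_1 = -16, M_2 = 32.
On [2, 3], s(x) = 8 - 2·(x - 2) - 8·(x - 2)² + 8·(x - 2)³.
With (x - 2) = 1/3: s(7/3) = 182/27.

6.7407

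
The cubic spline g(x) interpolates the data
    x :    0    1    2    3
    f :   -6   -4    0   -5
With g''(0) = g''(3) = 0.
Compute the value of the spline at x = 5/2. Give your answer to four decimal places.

Write M_i for g''(x_i). With h_i = 1, 1, 1 and divided differences Δ_i = 2, 4, -5, the continuity of g' gives the tridiagonal system
  1·M_0 + 4·M_1 + 1·M_2 = 6(Δ_1 - Δ_0) = 12
  1·M_1 + 4·M_2 + 1·M_3 = 6(Δ_2 - Δ_1) = -54
Natural end conditions: M_0 = M_3 = 0.
Solving: M_0 = 0, M_1 = 34/5, M_2 = -76/5, M_3 = 0.
On [2, 3], g(x) = 0 + 1/15·(x - 2) - 38/5·(x - 2)² + 38/15·(x - 2)³.
With (x - 2) = 1/2: g(5/2) = -31/20.

-1.5500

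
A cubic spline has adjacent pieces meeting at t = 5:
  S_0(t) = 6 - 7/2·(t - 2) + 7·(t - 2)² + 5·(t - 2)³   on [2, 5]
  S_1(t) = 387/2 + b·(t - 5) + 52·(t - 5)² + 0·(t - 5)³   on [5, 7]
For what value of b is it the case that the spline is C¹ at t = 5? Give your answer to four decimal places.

173.5000

S_0'(t) = -7/2 + 14·(t - 2) + 15·(t - 2)², so S_0'(5) = 347/2. On the right, S_1'(5) = b, so b = 347/2.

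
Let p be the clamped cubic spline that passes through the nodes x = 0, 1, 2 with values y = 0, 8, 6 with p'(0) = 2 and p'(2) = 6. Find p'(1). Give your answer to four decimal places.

Let M_i = p''(x_i). Step sizes h_i = 1, 1; slopes of the chords Δ_i = (y_(i+1) - y_i)/h_i = 8, -2.
  1·M_0 + 4·M_1 + 1·M_2 = 6(Δ_1 - Δ_0) = -60
Clamped end conditions give two more equations: 2h_0·M_0 + h_0·M_1 = 6(Δ_0 - p'(0)) = 36 and h_1·M_1 + 2h_1·M_2 = 6(p'(2) - Δ_1) = 48.
Solving the tridiagonal system: M_0 = 35, M_1 = -34, M_2 = 41.
On [1, 2], p'(x) = b_1 + 2c_1·(x - 1) + 3d_1·(x - 1)² with b_1 = Δ_1 - h_1(2M_1 + M_2)/6 = 5/2, c_1 = M_1/2 = -17, d_1 = (M_2 - M_1)/(6h_1) = 25/2. So p'(1) = 5/2.

2.5000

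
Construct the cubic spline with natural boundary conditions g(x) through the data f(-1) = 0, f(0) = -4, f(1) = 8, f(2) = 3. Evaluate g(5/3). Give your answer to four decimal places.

6.3259

Write M_i for g''(x_i). With h_i = 1, 1, 1 and divided differences Δ_i = -4, 12, -5, the continuity of g' gives the tridiagonal system
  1·M_0 + 4·M_1 + 1·M_2 = 6(Δ_1 - Δ_0) = 96
  1·M_1 + 4·M_2 + 1·M_3 = 6(Δ_2 - Δ_1) = -102
Natural end conditions: M_0 = M_3 = 0.
Solving the tridiagonal system: M_0 = 0, M_1 = 162/5, M_2 = -168/5, M_3 = 0.
On [1, 2], g(x) = 8 + 31/5·(x - 1) - 84/5·(x - 1)² + 28/5·(x - 1)³.
With (x - 1) = 2/3: g(5/3) = 854/135.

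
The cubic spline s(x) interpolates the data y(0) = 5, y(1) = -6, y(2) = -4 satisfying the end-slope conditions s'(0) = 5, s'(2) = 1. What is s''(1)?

Let m_i = s''(x_i). Step sizes h_i = 1, 1; slopes of the chords Δ_i = (y_(i+1) - y_i)/h_i = -11, 2.
  1·m_0 + 4·m_1 + 1·m_2 = 6(Δ_1 - Δ_0) = 78
Clamped end conditions give two more equations: 2h_0·m_0 + h_0·m_1 = 6(Δ_0 - s'(0)) = -96 and h_1·m_1 + 2h_1·m_2 = 6(s'(2) - Δ_1) = -6.
Forward elimination and back-substitution give m_0 = -139/2, m_1 = 43, m_2 = -49/2.

43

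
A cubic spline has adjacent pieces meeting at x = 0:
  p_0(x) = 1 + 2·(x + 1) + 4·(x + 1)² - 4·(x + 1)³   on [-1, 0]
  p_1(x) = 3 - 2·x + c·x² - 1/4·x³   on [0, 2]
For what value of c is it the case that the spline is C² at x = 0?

p_0''(x) = 8 - 24·(x + 1), so p_0''(0) = -16. On the right, p_1''(0) = 2c, so c = -8.

-8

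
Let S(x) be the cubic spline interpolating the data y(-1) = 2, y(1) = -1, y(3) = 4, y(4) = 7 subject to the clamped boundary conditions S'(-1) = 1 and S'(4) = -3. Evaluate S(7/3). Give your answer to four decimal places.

0.9807

Let M_i = S''(x_i). Step sizes h_i = 2, 2, 1; slopes of the chords Δ_i = (y_(i+1) - y_i)/h_i = -3/2, 5/2, 3.
  2·M_0 + 8·M_1 + 2·M_2 = 6(Δ_1 - Δ_0) = 24
  2·M_1 + 6·M_2 + 1·M_3 = 6(Δ_2 - Δ_1) = 3
Clamped end conditions give two more equations: 2h_0·M_0 + h_0·M_1 = 6(Δ_0 - S'(-1)) = -15 and h_2·M_2 + 2h_2·M_3 = 6(S'(4) - Δ_2) = -36.
Solving the tridiagonal system: M_0 = -130/23, M_1 = 175/46, M_2 = 56/23, M_3 = -442/23.
On [1, 3], S(x) = -1 - 39/46·(x - 1) + 175/92·(x - 1)² - 21/184·(x - 1)³.
With (x - 1) = 4/3: S(7/3) = 203/207.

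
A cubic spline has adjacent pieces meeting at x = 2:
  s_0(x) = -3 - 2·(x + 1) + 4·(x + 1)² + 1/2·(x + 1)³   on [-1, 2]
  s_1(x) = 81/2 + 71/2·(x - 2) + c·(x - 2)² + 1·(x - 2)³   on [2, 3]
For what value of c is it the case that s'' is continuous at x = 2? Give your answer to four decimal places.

s_0''(x) = 8 + 3·(x + 1), so s_0''(2) = 17. On the right, s_1''(2) = 2c, so c = 17/2.

8.5000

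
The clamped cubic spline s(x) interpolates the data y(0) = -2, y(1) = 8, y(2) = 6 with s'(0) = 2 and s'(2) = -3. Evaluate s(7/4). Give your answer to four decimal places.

Write σ_i for s''(x_i). With h_i = 1, 1 and divided differences Δ_i = 10, -2, the continuity of s' gives the tridiagonal system
  1·σ_0 + 4·σ_1 + 1·σ_2 = 6(Δ_1 - Δ_0) = -72
Clamped end conditions give two more equations: 2h_0·σ_0 + h_0·σ_1 = 6(Δ_0 - s'(0)) = 48 and h_1·σ_1 + 2h_1·σ_2 = 6(s'(2) - Δ_1) = -6.
Hence σ_0 = 79/2, σ_1 = -31, σ_2 = 25/2.
On [1, 2], s(x) = 8 + 25/4·(x - 1) - 31/2·(x - 1)² + 29/4·(x - 1)³.
With (x - 1) = 3/4: s(7/4) = 1799/256.

7.0273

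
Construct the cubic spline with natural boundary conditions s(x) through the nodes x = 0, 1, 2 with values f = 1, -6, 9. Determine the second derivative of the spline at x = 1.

Put M_i = s'' at the i-th knot. Here h = (1, 1) and Δ = (-7, 15), so the interior equations h_(i-1)·M_(i-1) + 2(h_(i-1)+h_i)·M_i + h_i·M_(i+1) = 6(Δ_i − Δ_(i-1)) read
  1·M_0 + 4·M_1 + 1·M_2 = 6(Δ_1 - Δ_0) = 132
Natural end conditions: M_0 = M_2 = 0.
Hence M_0 = 0, M_1 = 33, M_2 = 0.

33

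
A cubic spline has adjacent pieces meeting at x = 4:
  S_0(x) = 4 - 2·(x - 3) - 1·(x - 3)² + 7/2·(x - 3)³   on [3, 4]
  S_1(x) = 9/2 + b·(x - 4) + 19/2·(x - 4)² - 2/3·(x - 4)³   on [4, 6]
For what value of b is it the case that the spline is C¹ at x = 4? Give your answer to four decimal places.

S_0'(x) = -2 - 2·(x - 3) + 21/2·(x - 3)², so S_0'(4) = 13/2. On the right, S_1'(4) = b, so b = 13/2.

6.5000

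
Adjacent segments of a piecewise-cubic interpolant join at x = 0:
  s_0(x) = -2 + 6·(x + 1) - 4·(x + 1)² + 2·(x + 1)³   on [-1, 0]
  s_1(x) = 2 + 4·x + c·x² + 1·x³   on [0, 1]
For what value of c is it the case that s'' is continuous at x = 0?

s_0''(x) = -8 + 12·(x + 1), so s_0''(0) = 4. On the right, s_1''(0) = 2c, so c = 2.

2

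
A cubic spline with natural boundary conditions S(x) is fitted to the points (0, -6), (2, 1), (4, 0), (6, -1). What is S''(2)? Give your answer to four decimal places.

Put M_i = S'' at the i-th knot. Here h = (2, 2, 2) and Δ = (7/2, -1/2, -1/2), so the interior equations h_(i-1)·M_(i-1) + 2(h_(i-1)+h_i)·M_i + h_i·M_(i+1) = 6(Δ_i − Δ_(i-1)) read
  2·M_0 + 8·M_1 + 2·M_2 = 6(Δ_1 - Δ_0) = -24
  2·M_1 + 8·M_2 + 2·M_3 = 6(Δ_2 - Δ_1) = 0
Natural end conditions: M_0 = M_3 = 0.
Solving the tridiagonal system: M_0 = 0, M_1 = -16/5, M_2 = 4/5, M_3 = 0.

-3.2000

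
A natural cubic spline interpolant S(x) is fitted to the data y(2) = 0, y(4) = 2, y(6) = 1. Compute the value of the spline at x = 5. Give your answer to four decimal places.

Write σ_i for S''(x_i). With h_i = 2, 2 and divided differences Δ_i = 1, -1/2, the continuity of S' gives the tridiagonal system
  2·σ_0 + 8·σ_1 + 2·σ_2 = 6(Δ_1 - Δ_0) = -9
Natural end conditions: σ_0 = σ_2 = 0.
Hence σ_0 = 0, σ_1 = -9/8, σ_2 = 0.
On [4, 6], S(x) = 2 + 1/4·(x - 4) - 9/16·(x - 4)² + 3/32·(x - 4)³.
With (x - 4) = 1: S(5) = 57/32.

1.7813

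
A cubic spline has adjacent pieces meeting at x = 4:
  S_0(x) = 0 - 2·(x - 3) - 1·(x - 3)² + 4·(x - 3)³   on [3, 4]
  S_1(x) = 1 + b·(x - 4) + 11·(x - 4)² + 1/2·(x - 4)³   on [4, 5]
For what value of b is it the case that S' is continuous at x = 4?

S_0'(x) = -2 - 2·(x - 3) + 12·(x - 3)², so S_0'(4) = 8. On the right, S_1'(4) = b, so b = 8.

8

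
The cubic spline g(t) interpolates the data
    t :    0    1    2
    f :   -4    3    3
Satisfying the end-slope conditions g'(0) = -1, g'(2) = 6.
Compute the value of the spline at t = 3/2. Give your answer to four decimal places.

Write M_i for g''(x_i). With h_i = 1, 1 and divided differences Δ_i = 7, 0, the continuity of g' gives the tridiagonal system
  1·M_0 + 4·M_1 + 1·M_2 = 6(Δ_1 - Δ_0) = -42
Clamped end conditions give two more equations: 2h_0·M_0 + h_0·M_1 = 6(Δ_0 - g'(0)) = 48 and h_1·M_1 + 2h_1·M_2 = 6(g'(2) - Δ_1) = 36.
Hence M_0 = 38, M_1 = -28, M_2 = 32.
On [1, 2], g(t) = 3 + 4·(t - 1) - 14·(t - 1)² + 10·(t - 1)³.
With (t - 1) = 1/2: g(3/2) = 11/4.

2.7500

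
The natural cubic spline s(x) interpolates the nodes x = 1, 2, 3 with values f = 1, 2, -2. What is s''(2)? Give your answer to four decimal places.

-7.5000

Let M_i = s''(x_i). Step sizes h_i = 1, 1; slopes of the chords Δ_i = (y_(i+1) - y_i)/h_i = 1, -4.
  1·M_0 + 4·M_1 + 1·M_2 = 6(Δ_1 - Δ_0) = -30
Natural end conditions: M_0 = M_2 = 0.
Forward elimination and back-substitution give M_0 = 0, M_1 = -15/2, M_2 = 0.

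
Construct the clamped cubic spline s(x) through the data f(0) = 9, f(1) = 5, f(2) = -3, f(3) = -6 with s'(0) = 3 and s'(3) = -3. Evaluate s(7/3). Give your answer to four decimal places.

Put M_i = s'' at the i-th knot. Here h = (1, 1, 1) and Δ = (-4, -8, -3), so the interior equations h_(i-1)·M_(i-1) + 2(h_(i-1)+h_i)·M_i + h_i·M_(i+1) = 6(Δ_i − Δ_(i-1)) read
  1·M_0 + 4·M_1 + 1·M_2 = 6(Δ_1 - Δ_0) = -24
  1·M_1 + 4·M_2 + 1·M_3 = 6(Δ_2 - Δ_1) = 30
Clamped end conditions give two more equations: 2h_0·M_0 + h_0·M_1 = 6(Δ_0 - s'(0)) = -42 and h_2·M_2 + 2h_2·M_3 = 6(s'(3) - Δ_2) = 0.
Solving: M_0 = -96/5, M_1 = -18/5, M_2 = 48/5, M_3 = -24/5.
On [2, 3], s(x) = -3 - 27/5·(x - 2) + 24/5·(x - 2)² - 12/5·(x - 2)³.
With (x - 2) = 1/3: s(7/3) = -196/45.

-4.3556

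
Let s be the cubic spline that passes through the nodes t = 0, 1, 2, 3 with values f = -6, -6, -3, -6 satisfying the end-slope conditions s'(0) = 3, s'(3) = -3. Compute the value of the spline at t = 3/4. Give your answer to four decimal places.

-6.0563

Put M_i = s'' at the i-th knot. Here h = (1, 1, 1) and Δ = (0, 3, -3), so the interior equations h_(i-1)·M_(i-1) + 2(h_(i-1)+h_i)·M_i + h_i·M_(i+1) = 6(Δ_i − Δ_(i-1)) read
  1·M_0 + 4·M_1 + 1·M_2 = 6(Δ_1 - Δ_0) = 18
  1·M_1 + 4·M_2 + 1·M_3 = 6(Δ_2 - Δ_1) = -36
Clamped end conditions give two more equations: 2h_0·M_0 + h_0·M_1 = 6(Δ_0 - s'(0)) = -18 and h_2·M_2 + 2h_2·M_3 = 6(s'(3) - Δ_2) = 0.
Solving: M_0 = -74/5, M_1 = 58/5, M_2 = -68/5, M_3 = 34/5.
On [0, 1], s(t) = -6 + 3·t - 37/5·t² + 22/5·t³.
With t = 3/4: s(3/4) = -969/160.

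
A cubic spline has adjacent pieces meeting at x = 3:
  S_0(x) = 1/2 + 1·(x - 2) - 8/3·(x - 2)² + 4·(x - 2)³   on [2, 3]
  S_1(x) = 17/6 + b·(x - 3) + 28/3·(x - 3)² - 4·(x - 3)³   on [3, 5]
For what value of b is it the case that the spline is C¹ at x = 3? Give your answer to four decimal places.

7.6667

S_0'(x) = 1 - 16/3·(x - 2) + 12·(x - 2)², so S_0'(3) = 23/3. On the right, S_1'(3) = b, so b = 23/3.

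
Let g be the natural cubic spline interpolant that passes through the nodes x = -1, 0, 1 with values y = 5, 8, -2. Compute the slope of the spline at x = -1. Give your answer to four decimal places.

6.2500

Let m_i = g''(x_i). Step sizes h_i = 1, 1; slopes of the chords Δ_i = (y_(i+1) - y_i)/h_i = 3, -10.
  1·m_0 + 4·m_1 + 1·m_2 = 6(Δ_1 - Δ_0) = -78
Natural end conditions: m_0 = m_2 = 0.
Solving the tridiagonal system: m_0 = 0, m_1 = -39/2, m_2 = 0.
On [-1, 0], g'(x) = b_0 + 2c_0·(x + 1) + 3d_0·(x + 1)² with b_0 = Δ_0 - h_0(2m_0 + m_1)/6 = 25/4, c_0 = m_0/2 = 0, d_0 = (m_1 - m_0)/(6h_0) = -13/4. So g'(-1) = 25/4.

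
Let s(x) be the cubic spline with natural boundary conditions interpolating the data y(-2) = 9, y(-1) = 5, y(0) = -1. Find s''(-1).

-3

Let m_i = s''(x_i). Step sizes h_i = 1, 1; slopes of the chords Δ_i = (y_(i+1) - y_i)/h_i = -4, -6.
  1·m_0 + 4·m_1 + 1·m_2 = 6(Δ_1 - Δ_0) = -12
Natural end conditions: m_0 = m_2 = 0.
Solving: m_0 = 0, m_1 = -3, m_2 = 0.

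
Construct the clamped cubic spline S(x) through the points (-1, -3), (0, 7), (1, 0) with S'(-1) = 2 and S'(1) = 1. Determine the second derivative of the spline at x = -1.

49

Write M_i for S''(x_i). With h_i = 1, 1 and divided differences Δ_i = 10, -7, the continuity of S' gives the tridiagonal system
  1·M_0 + 4·M_1 + 1·M_2 = 6(Δ_1 - Δ_0) = -102
Clamped end conditions give two more equations: 2h_0·M_0 + h_0·M_1 = 6(Δ_0 - S'(-1)) = 48 and h_1·M_1 + 2h_1·M_2 = 6(S'(1) - Δ_1) = 48.
Forward elimination and back-substitution give M_0 = 49, M_1 = -50, M_2 = 49.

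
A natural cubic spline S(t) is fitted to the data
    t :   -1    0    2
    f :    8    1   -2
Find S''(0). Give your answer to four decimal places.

Put σ_i = S'' at the i-th knot. Here h = (1, 2) and Δ = (-7, -3/2), so the interior equations h_(i-1)·σ_(i-1) + 2(h_(i-1)+h_i)·σ_i + h_i·σ_(i+1) = 6(Δ_i − Δ_(i-1)) read
  1·σ_0 + 6·σ_1 + 2·σ_2 = 6(Δ_1 - Δ_0) = 33
Natural end conditions: σ_0 = σ_2 = 0.
Solving the tridiagonal system: σ_0 = 0, σ_1 = 11/2, σ_2 = 0.

5.5000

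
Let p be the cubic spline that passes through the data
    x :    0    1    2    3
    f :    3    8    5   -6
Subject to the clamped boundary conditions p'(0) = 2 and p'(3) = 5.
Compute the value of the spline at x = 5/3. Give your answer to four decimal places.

Write M_i for p''(x_i). With h_i = 1, 1, 1 and divided differences Δ_i = 5, -3, -11, the continuity of p' gives the tridiagonal system
  1·M_0 + 4·M_1 + 1·M_2 = 6(Δ_1 - Δ_0) = -48
  1·M_1 + 4·M_2 + 1·M_3 = 6(Δ_2 - Δ_1) = -48
Clamped end conditions give two more equations: 2h_0·M_0 + h_0·M_1 = 6(Δ_0 - p'(0)) = 18 and h_2·M_2 + 2h_2·M_3 = 6(p'(3) - Δ_2) = 96.
Solving: M_0 = 68/5, M_1 = -46/5, M_2 = -124/5, M_3 = 302/5.
On [1, 2], p(x) = 8 + 21/5·(x - 1) - 23/5·(x - 1)² - 13/5·(x - 1)³.
With (x - 1) = 2/3: p(5/3) = 1078/135.

7.9852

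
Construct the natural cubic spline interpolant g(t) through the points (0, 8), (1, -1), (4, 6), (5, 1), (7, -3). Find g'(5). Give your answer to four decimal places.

-5.2008

With σ_i denoting the second derivative at x_i, h_i = 1, 3, 1, 2, and Δ_i = (y_(i+1) − y_i)/h_i = -9, 7/3, -5, -2:
  1·σ_0 + 8·σ_1 + 3·σ_2 = 6(Δ_1 - Δ_0) = 68
  3·σ_1 + 8·σ_2 + 1·σ_3 = 6(Δ_2 - Δ_1) = -44
  1·σ_2 + 6·σ_3 + 2·σ_4 = 6(Δ_3 - Δ_2) = 18
Natural end conditions: σ_0 = σ_4 = 0.
Forward elimination and back-substitution give σ_0 = 0, σ_1 = 2021/161, σ_2 = -1740/161, σ_3 = 773/161, σ_4 = 0.
On [5, 7], g'(t) = b_3 + 2c_3·(t - 5) + 3d_3·(t - 5)² with b_3 = Δ_3 - h_3(2σ_3 + σ_4)/6 = -2512/483, c_3 = σ_3/2 = 773/322, d_3 = (σ_4 - σ_3)/(6h_3) = -773/1932. So g'(5) = -2512/483.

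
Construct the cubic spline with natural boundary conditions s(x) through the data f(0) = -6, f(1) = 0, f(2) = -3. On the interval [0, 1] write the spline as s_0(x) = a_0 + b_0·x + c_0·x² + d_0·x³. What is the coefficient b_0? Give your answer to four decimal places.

Put m_i = s'' at the i-th knot. Here h = (1, 1) and Δ = (6, -3), so the interior equations h_(i-1)·m_(i-1) + 2(h_(i-1)+h_i)·m_i + h_i·m_(i+1) = 6(Δ_i − Δ_(i-1)) read
  1·m_0 + 4·m_1 + 1·m_2 = 6(Δ_1 - Δ_0) = -54
Natural end conditions: m_0 = m_2 = 0.
Solving the tridiagonal system: m_0 = 0, m_1 = -27/2, m_2 = 0.
On [0, 1], with s_0(x) = a_0 + b_0·x + c_0·x² + d_0·x³: c_0 = m_0/2 = 0, d_0 = (m_1 - m_0)/(6h_0) = -9/4, b_0 = Δ_0 - h_0(2m_0 + m_1)/6 = 33/4.

8.2500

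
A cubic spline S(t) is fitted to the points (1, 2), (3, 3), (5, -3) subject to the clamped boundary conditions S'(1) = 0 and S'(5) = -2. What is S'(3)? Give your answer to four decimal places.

With σ_i denoting the second derivative at x_i, h_i = 2, 2, and Δ_i = (y_(i+1) − y_i)/h_i = 1/2, -3:
  2·σ_0 + 8·σ_1 + 2·σ_2 = 6(Δ_1 - Δ_0) = -21
Clamped end conditions give two more equations: 2h_0·σ_0 + h_0·σ_1 = 6(Δ_0 - S'(1)) = 3 and h_1·σ_1 + 2h_1·σ_2 = 6(S'(5) - Δ_1) = 6.
Solving the tridiagonal system: σ_0 = 23/8, σ_1 = -17/4, σ_2 = 29/8.
On [3, 5], S'(t) = b_1 + 2c_1·(t - 3) + 3d_1·(t - 3)² with b_1 = Δ_1 - h_1(2σ_1 + σ_2)/6 = -11/8, c_1 = σ_1/2 = -17/8, d_1 = (σ_2 - σ_1)/(6h_1) = 21/32. So S'(3) = -11/8.

-1.3750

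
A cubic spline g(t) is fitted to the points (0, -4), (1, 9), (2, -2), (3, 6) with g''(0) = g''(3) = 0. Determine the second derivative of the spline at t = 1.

Let σ_i = g''(x_i). Step sizes h_i = 1, 1, 1; slopes of the chords Δ_i = (y_(i+1) - y_i)/h_i = 13, -11, 8.
  1·σ_0 + 4·σ_1 + 1·σ_2 = 6(Δ_1 - Δ_0) = -144
  1·σ_1 + 4·σ_2 + 1·σ_3 = 6(Δ_2 - Δ_1) = 114
Natural end conditions: σ_0 = σ_3 = 0.
Solving: σ_0 = 0, σ_1 = -46, σ_2 = 40, σ_3 = 0.

-46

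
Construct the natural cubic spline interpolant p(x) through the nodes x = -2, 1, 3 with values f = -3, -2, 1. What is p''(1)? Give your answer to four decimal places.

0.7000

Put m_i = p'' at the i-th knot. Here h = (3, 2) and Δ = (1/3, 3/2), so the interior equations h_(i-1)·m_(i-1) + 2(h_(i-1)+h_i)·m_i + h_i·m_(i+1) = 6(Δ_i − Δ_(i-1)) read
  3·m_0 + 10·m_1 + 2·m_2 = 6(Δ_1 - Δ_0) = 7
Natural end conditions: m_0 = m_2 = 0.
Solving: m_0 = 0, m_1 = 7/10, m_2 = 0.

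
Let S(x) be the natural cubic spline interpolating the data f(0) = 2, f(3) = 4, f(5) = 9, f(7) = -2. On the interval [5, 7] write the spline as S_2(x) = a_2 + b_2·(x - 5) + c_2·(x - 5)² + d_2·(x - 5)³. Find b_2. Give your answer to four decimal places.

With σ_i denoting the second derivative at x_i, h_i = 3, 2, 2, and Δ_i = (y_(i+1) − y_i)/h_i = 2/3, 5/2, -11/2:
  3·σ_0 + 10·σ_1 + 2·σ_2 = 6(Δ_1 - Δ_0) = 11
  2·σ_1 + 8·σ_2 + 2·σ_3 = 6(Δ_2 - Δ_1) = -48
Natural end conditions: σ_0 = σ_3 = 0.
Solving: σ_0 = 0, σ_1 = 46/19, σ_2 = -251/38, σ_3 = 0.
On [5, 7], with S_2(x) = a_2 + b_2·(x - 5) + c_2·(x - 5)² + d_2·(x - 5)³: c_2 = σ_2/2 = -251/76, d_2 = (σ_3 - σ_2)/(6h_2) = 251/456, b_2 = Δ_2 - h_2(2σ_2 + σ_3)/6 = -125/114.

-1.0965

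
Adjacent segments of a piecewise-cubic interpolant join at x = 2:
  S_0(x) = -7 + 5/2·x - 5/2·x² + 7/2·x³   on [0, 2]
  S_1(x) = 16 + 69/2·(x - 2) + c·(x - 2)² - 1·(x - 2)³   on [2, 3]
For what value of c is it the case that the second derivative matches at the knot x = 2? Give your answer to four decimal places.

S_0''(x) = -5 + 21·x, so S_0''(2) = 37. On the right, S_1''(2) = 2c, so c = 37/2.

18.5000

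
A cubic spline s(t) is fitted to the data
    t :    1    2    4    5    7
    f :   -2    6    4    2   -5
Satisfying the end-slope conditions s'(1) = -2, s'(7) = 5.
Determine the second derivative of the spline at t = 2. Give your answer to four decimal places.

-17.5269

Put m_i = s'' at the i-th knot. Here h = (1, 2, 1, 2) and Δ = (8, -1, -2, -7/2), so the interior equations h_(i-1)·m_(i-1) + 2(h_(i-1)+h_i)·m_i + h_i·m_(i+1) = 6(Δ_i − Δ_(i-1)) read
  1·m_0 + 6·m_1 + 2·m_2 = 6(Δ_1 - Δ_0) = -54
  2·m_1 + 6·m_2 + 1·m_3 = 6(Δ_2 - Δ_1) = -6
  1·m_2 + 6·m_3 + 2·m_4 = 6(Δ_3 - Δ_2) = -9
Clamped end conditions give two more equations: 2h_0·m_0 + h_0·m_1 = 6(Δ_0 - s'(1)) = 60 and h_3·m_3 + 2h_3·m_4 = 6(s'(7) - Δ_3) = 51.
Solving: m_0 = 3605/93, m_1 = -1630/93, m_2 = 1153/186, m_3 = -757/93, m_4 = 6257/372.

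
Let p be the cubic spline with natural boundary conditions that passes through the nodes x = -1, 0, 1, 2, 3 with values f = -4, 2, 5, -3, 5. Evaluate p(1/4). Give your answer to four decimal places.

With M_i denoting the second derivative at x_i, h_i = 1, 1, 1, 1, and Δ_i = (y_(i+1) − y_i)/h_i = 6, 3, -8, 8:
  1·M_0 + 4·M_1 + 1·M_2 = 6(Δ_1 - Δ_0) = -18
  1·M_1 + 4·M_2 + 1·M_3 = 6(Δ_2 - Δ_1) = -66
  1·M_2 + 4·M_3 + 1·M_4 = 6(Δ_3 - Δ_2) = 96
Natural end conditions: M_0 = M_4 = 0.
Forward elimination and back-substitution give M_0 = 0, M_1 = 45/28, M_2 = -171/7, M_3 = 843/28, M_4 = 0.
On [0, 1], p(x) = 2 + 183/28·x + 45/56·x² - 243/56·x³.
With x = 1/4: p(1/4) = 12961/3584.

3.6164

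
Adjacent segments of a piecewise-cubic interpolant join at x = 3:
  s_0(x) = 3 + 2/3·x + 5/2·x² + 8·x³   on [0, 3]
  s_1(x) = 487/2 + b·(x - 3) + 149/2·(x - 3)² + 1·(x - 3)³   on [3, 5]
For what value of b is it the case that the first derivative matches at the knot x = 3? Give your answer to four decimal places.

s_0'(x) = 2/3 + 5·x + 24·x², so s_0'(3) = 695/3. On the right, s_1'(3) = b, so b = 695/3.

231.6667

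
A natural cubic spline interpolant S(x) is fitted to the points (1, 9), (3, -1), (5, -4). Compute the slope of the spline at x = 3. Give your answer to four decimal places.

-3.2500

Put σ_i = S'' at the i-th knot. Here h = (2, 2) and Δ = (-5, -3/2), so the interior equations h_(i-1)·σ_(i-1) + 2(h_(i-1)+h_i)·σ_i + h_i·σ_(i+1) = 6(Δ_i − Δ_(i-1)) read
  2·σ_0 + 8·σ_1 + 2·σ_2 = 6(Δ_1 - Δ_0) = 21
Natural end conditions: σ_0 = σ_2 = 0.
Forward elimination and back-substitution give σ_0 = 0, σ_1 = 21/8, σ_2 = 0.
On [3, 5], S'(x) = b_1 + 2c_1·(x - 3) + 3d_1·(x - 3)² with b_1 = Δ_1 - h_1(2σ_1 + σ_2)/6 = -13/4, c_1 = σ_1/2 = 21/16, d_1 = (σ_2 - σ_1)/(6h_1) = -7/32. So S'(3) = -13/4.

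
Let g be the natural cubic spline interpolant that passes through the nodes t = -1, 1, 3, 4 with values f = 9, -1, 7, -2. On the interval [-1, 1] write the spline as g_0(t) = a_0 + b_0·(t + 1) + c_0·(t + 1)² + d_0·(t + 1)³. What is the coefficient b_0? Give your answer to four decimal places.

Write M_i for g''(x_i). With h_i = 2, 2, 1 and divided differences Δ_i = -5, 4, -9, the continuity of g' gives the tridiagonal system
  2·M_0 + 8·M_1 + 2·M_2 = 6(Δ_1 - Δ_0) = 54
  2·M_1 + 6·M_2 + 1·M_3 = 6(Δ_2 - Δ_1) = -78
Natural end conditions: M_0 = M_3 = 0.
Hence M_0 = 0, M_1 = 120/11, M_2 = -183/11, M_3 = 0.
On [-1, 1], with g_0(t) = a_0 + b_0·(t + 1) + c_0·(t + 1)² + d_0·(t + 1)³: c_0 = M_0/2 = 0, d_0 = (M_1 - M_0)/(6h_0) = 10/11, b_0 = Δ_0 - h_0(2M_0 + M_1)/6 = -95/11.

-8.6364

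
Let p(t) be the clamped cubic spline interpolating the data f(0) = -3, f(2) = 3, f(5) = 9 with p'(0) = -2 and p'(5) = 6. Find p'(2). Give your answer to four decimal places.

3.3000

Write σ_i for p''(x_i). With h_i = 2, 3 and divided differences Δ_i = 3, 2, the continuity of p' gives the tridiagonal system
  2·σ_0 + 10·σ_1 + 3·σ_2 = 6(Δ_1 - Δ_0) = -6
Clamped end conditions give two more equations: 2h_0·σ_0 + h_0·σ_1 = 6(Δ_0 - p'(0)) = 30 and h_1·σ_1 + 2h_1·σ_2 = 6(p'(5) - Δ_1) = 24.
Forward elimination and back-substitution give σ_0 = 97/10, σ_1 = -22/5, σ_2 = 31/5.
On [2, 5], p'(t) = b_1 + 2c_1·(t - 2) + 3d_1·(t - 2)² with b_1 = Δ_1 - h_1(2σ_1 + σ_2)/6 = 33/10, c_1 = σ_1/2 = -11/5, d_1 = (σ_2 - σ_1)/(6h_1) = 53/90. So p'(2) = 33/10.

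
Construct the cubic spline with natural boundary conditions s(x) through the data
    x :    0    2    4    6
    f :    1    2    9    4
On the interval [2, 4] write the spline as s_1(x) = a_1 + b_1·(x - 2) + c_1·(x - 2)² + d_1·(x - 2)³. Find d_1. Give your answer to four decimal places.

Let σ_i = s''(x_i). Step sizes h_i = 2, 2, 2; slopes of the chords Δ_i = (y_(i+1) - y_i)/h_i = 1/2, 7/2, -5/2.
  2·σ_0 + 8·σ_1 + 2·σ_2 = 6(Δ_1 - Δ_0) = 18
  2·σ_1 + 8·σ_2 + 2·σ_3 = 6(Δ_2 - Δ_1) = -36
Natural end conditions: σ_0 = σ_3 = 0.
Solving: σ_0 = 0, σ_1 = 18/5, σ_2 = -27/5, σ_3 = 0.
On [2, 4], with s_1(x) = a_1 + b_1·(x - 2) + c_1·(x - 2)² + d_1·(x - 2)³: c_1 = σ_1/2 = 9/5, d_1 = (σ_2 - σ_1)/(6h_1) = -3/4, b_1 = Δ_1 - h_1(2σ_1 + σ_2)/6 = 29/10.

-0.7500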